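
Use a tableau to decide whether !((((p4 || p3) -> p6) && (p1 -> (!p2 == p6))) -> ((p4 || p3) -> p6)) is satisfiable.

Unsatisfiable

Initial set: {!((((p4 || p3) -> p6) && (p1 -> (!p2 == p6))) -> ((p4 || p3) -> p6))}.
!((((p4 || p3) -> p6) && (p1 -> (!p2 == p6))) -> ((p4 || p3) -> p6)): α-rule — add (((p4 || p3) -> p6) && (p1 -> (!p2 == p6))), !((p4 || p3) -> p6).
(((p4 || p3) -> p6) && (p1 -> (!p2 == p6))): α-rule — add ((p4 || p3) -> p6), (p1 -> (!p2 == p6)).
!((p4 || p3) -> p6): α-rule — add (p4 || p3), !p6.
((p4 || p3) -> p6): β-rule — branch into !(p4 || p3)  //  p6.
  branch 1 (add !(p4 || p3)):
    !(p4 || p3): α-rule — add !p4, !p3.
    (p1 -> (!p2 == p6)): β-rule — branch into !p1  //  (!p2 == p6).
      branch 1.1 (add !p1):
        (p4 || p3): β-rule — branch into p4  //  p3.
          branch 1.1.1 (add p4):
            × closes — contains both p4 and !p4.
          branch 1.1.2 (add p3):
            × closes — contains both p3 and !p3.
      branch 1.2 (add (!p2 == p6)):
        (p4 || p3): β-rule — branch into p4  //  p3.
          branch 1.2.1 (add p4):
            × closes — contains both p4 and !p4.
          branch 1.2.2 (add p3):
            × closes — contains both p3 and !p3.
  branch 2 (add p6):
    × closes — contains both p6 and !p6.
All 5 branches close.
Every branch closed; the formula is unsatisfiable.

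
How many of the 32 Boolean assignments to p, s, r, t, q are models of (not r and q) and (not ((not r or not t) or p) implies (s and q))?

Initial set: {((not r and q) and (not ((not r or not t) or p) implies (s and q)))}.
((not r and q) and (not ((not r or not t) or p) implies (s and q))): α-rule — add (not r and q), (not ((not r or not t) or p) implies (s and q)).
(not r and q): α-rule — add not r, q.
(not ((not r or not t) or p) implies (s and q)): β-rule — branch into not not ((not r or not t) or p)  //  (s and q).
  branch 1 (add not not ((not r or not t) or p)):
    not not ((not r or not t) or p): β-rule — branch into (not r or not t)  //  p.
      branch 1.1 (add (not r or not t)):
        (not r or not t): β-rule — branch into not r  //  not t.
          branch 1.1.1 (add not r):
            ○ open, literals {q=1, r=0}.
          branch 1.1.2 (add not t):
            ○ open, literals {q=1, r=0, t=0}.
      branch 1.2 (add p):
        ○ open, literals {p=1, q=1, r=0}.
  branch 2 (add (s and q)):
    (s and q): α-rule — add s, q.
    ○ open, literals {q=1, r=0, s=1}.
0 branches closed, 4 open.
Each open branch fixes some atoms; the unmentioned ones are free. Counting distinct full assignments: branch {q=1, r=0} (p, s, t) contributes 8 new; branch {q=1, r=0, t=0} (p, s) contributes 0 new; branch {p=1, q=1, r=0} (s, t) contributes 0 new; branch {q=1, r=0, s=1} (p, t) contributes 0 new. Total: 8.

8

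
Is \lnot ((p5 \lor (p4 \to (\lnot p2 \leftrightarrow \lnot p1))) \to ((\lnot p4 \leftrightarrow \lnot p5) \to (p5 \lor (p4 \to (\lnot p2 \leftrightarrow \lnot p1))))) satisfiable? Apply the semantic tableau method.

Unsatisfiable

Initial set: {T \lnot ((p5 \lor (p4 \to (\lnot p2 \leftrightarrow \lnot p1))) \to ((\lnot p4 \leftrightarrow \lnot p5) \to (p5 \lor (p4 \to (\lnot p2 \leftrightarrow \lnot p1)))))}.
T \lnot ((p5 \lor (p4 \to (\lnot p2 \leftrightarrow \lnot p1))) \to ((\lnot p4 \leftrightarrow \lnot p5) \to (p5 \lor (p4 \to (\lnot p2 \leftrightarrow \lnot p1))))): α-rule — add T (p5 \lor (p4 \to (\lnot p2 \leftrightarrow \lnot p1))), F ((\lnot p4 \leftrightarrow \lnot p5) \to (p5 \lor (p4 \to (\lnot p2 \leftrightarrow \lnot p1)))).
F ((\lnot p4 \leftrightarrow \lnot p5) \to (p5 \lor (p4 \to (\lnot p2 \leftrightarrow \lnot p1)))): α-rule — add T (\lnot p4 \leftrightarrow \lnot p5), F (p5 \lor (p4 \to (\lnot p2 \leftrightarrow \lnot p1))).
F (p5 \lor (p4 \to (\lnot p2 \leftrightarrow \lnot p1))): α-rule — add F p5, F (p4 \to (\lnot p2 \leftrightarrow \lnot p1)).
F (p4 \to (\lnot p2 \leftrightarrow \lnot p1)): α-rule — add T p4, F (\lnot p2 \leftrightarrow \lnot p1).
T (p5 \lor (p4 \to (\lnot p2 \leftrightarrow \lnot p1))): β-rule — branch into T p5  //  T (p4 \to (\lnot p2 \leftrightarrow \lnot p1)).
  branch 1 (add T p5):
    × closes — contains both p5 and \lnot p5.
  branch 2 (add T (p4 \to (\lnot p2 \leftrightarrow \lnot p1))):
    T (\lnot p4 \leftrightarrow \lnot p5): β-rule — branch into T \lnot p4, T \lnot p5  //  F \lnot p4, F \lnot p5.
      branch 2.1 (add T \lnot p4, T \lnot p5):
        × closes — contains both p4 and \lnot p4.
      branch 2.2 (add F \lnot p4, F \lnot p5):
        × closes — contains both p5 and \lnot p5.
All 3 branches close.
Every branch closed; the formula is unsatisfiable.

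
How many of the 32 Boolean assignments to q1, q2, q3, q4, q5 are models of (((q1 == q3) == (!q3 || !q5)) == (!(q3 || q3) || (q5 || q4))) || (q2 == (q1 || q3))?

24

Initial set: {((((q1 == q3) == (!q3 || !q5)) == (!(q3 || q3) || (q5 || q4))) || (q2 == (q1 || q3)))}.
((((q1 == q3) == (!q3 || !q5)) == (!(q3 || q3) || (q5 || q4))) || (q2 == (q1 || q3))): β-rule — branch into (((q1 == q3) == (!q3 || !q5)) == (!(q3 || q3) || (q5 || q4)))  //  (q2 == (q1 || q3)).
  branch 1 (add (((q1 == q3) == (!q3 || !q5)) == (!(q3 || q3) || (q5 || q4)))):
    (((q1 == q3) == (!q3 || !q5)) == (!(q3 || q3) || (q5 || q4))): β-rule — branch into ((q1 == q3) == (!q3 || !q5)), (!(q3 || q3) || (q5 || q4))  //  !((q1 == q3) == (!q3 || !q5)), !(!(q3 || q3) || (q5 || q4)).
      branch 1.1 (add ((q1 == q3) == (!q3 || !q5)), (!(q3 || q3) || (q5 || q4))):
        ((q1 == q3) == (!q3 || !q5)): β-rule — branch into (q1 == q3), (!q3 || !q5)  //  !(q1 == q3), !(!q3 || !q5).
          branch 1.1.1 (add (q1 == q3), (!q3 || !q5)):
            (!(q3 || q3) || (q5 || q4)): β-rule — branch into !(q3 || q3)  //  (q5 || q4).
              branch 1.1.1.1 (add !(q3 || q3)):
                !(q3 || q3): α-rule — add !q3, !q3.
                (q1 == q3): β-rule — branch into q1, q3  //  !q1, !q3.
                  branch 1.1.1.1.1 (add q1, q3):
                    × closes — contains both q3 and !q3.
                  branch 1.1.1.1.2 (add !q1, !q3):
                    (!q3 || !q5): β-rule — branch into !q3  //  !q5.
                      branch 1.1.1.1.2.1 (add !q3):
                        ○ open, literals {q1=F, q3=F}.
                      branch 1.1.1.1.2.2 (add !q5):
                        ○ open, literals {q1=F, q3=F, q5=F}.
              branch 1.1.1.2 (add (q5 || q4)):
                (q1 == q3): β-rule — branch into q1, q3  //  !q1, !q3.
                  branch 1.1.1.2.1 (add q1, q3):
                    (!q3 || !q5): β-rule — branch into !q3  //  !q5.
                      branch 1.1.1.2.1.1 (add !q3):
                        × closes — contains both q3 and !q3.
                      branch 1.1.1.2.1.2 (add !q5):
                        (q5 || q4): β-rule — branch into q5  //  q4.
                          branch 1.1.1.2.1.2.1 (add q5):
                            × closes — contains both q5 and !q5.
                          branch 1.1.1.2.1.2.2 (add q4):
                            ○ open, literals {q1=T, q3=T, q4=T, q5=F}.
                  branch 1.1.1.2.2 (add !q1, !q3):
                    (!q3 || !q5): β-rule — branch into !q3  //  !q5.
                      branch 1.1.1.2.2.1 (add !q3):
                        (q5 || q4): β-rule — branch into q5  //  q4.
                          branch 1.1.1.2.2.1.1 (add q5):
                            ○ open, literals {q1=F, q3=F, q5=T}.
                          branch 1.1.1.2.2.1.2 (add q4):
                            ○ open, literals {q1=F, q3=F, q4=T}.
                      branch 1.1.1.2.2.2 (add !q5):
                        (q5 || q4): β-rule — branch into q5  //  q4.
                          branch 1.1.1.2.2.2.1 (add q5):
                            × closes — contains both q5 and !q5.
                          branch 1.1.1.2.2.2.2 (add q4):
                            ○ open, literals {q1=F, q3=F, q4=T, q5=F}.
          branch 1.1.2 (add !(q1 == q3), !(!q3 || !q5)):
            !(!q3 || !q5): α-rule — add !!q3, !!q5.
            (!(q3 || q3) || (q5 || q4)): β-rule — branch into !(q3 || q3)  //  (q5 || q4).
              branch 1.1.2.1 (add !(q3 || q3)):
                !(q3 || q3): α-rule — add !q3, !q3.
                × closes — contains both q3 and !q3.
              branch 1.1.2.2 (add (q5 || q4)):
                !(q1 == q3): β-rule — branch into q1, !q3  //  !q1, q3.
                  branch 1.1.2.2.1 (add q1, !q3):
                    × closes — contains both q3 and !q3.
                  branch 1.1.2.2.2 (add !q1, q3):
                    (q5 || q4): β-rule — branch into q5  //  q4.
                      branch 1.1.2.2.2.1 (add q5):
                        ○ open, literals {q1=F, q3=T, q5=T}.
                      branch 1.1.2.2.2.2 (add q4):
                        ○ open, literals {q1=F, q3=T, q4=T, q5=T}.
      branch 1.2 (add !((q1 == q3) == (!q3 || !q5)), !(!(q3 || q3) || (q5 || q4))):
        !(!(q3 || q3) || (q5 || q4)): α-rule — add !!(q3 || q3), !(q5 || q4).
        !(q5 || q4): α-rule — add !q5, !q4.
        !((q1 == q3) == (!q3 || !q5)): β-rule — branch into (q1 == q3), !(!q3 || !q5)  //  !(q1 == q3), (!q3 || !q5).
          branch 1.2.1 (add (q1 == q3), !(!q3 || !q5)):
            !(!q3 || !q5): α-rule — add !!q3, !!q5.
            × closes — contains both q5 and !q5.
          branch 1.2.2 (add !(q1 == q3), (!q3 || !q5)):
            !!(q3 || q3): β-rule — branch into q3  //  q3.
              branch 1.2.2.1 (add q3):
                !(q1 == q3): β-rule — branch into q1, !q3  //  !q1, q3.
                  branch 1.2.2.1.1 (add q1, !q3):
                    × closes — contains both q3 and !q3.
                  branch 1.2.2.1.2 (add !q1, q3):
                    (!q3 || !q5): β-rule — branch into !q3  //  !q5.
                      branch 1.2.2.1.2.1 (add !q3):
                        × closes — contains both q3 and !q3.
                      branch 1.2.2.1.2.2 (add !q5):
                        ○ open, literals {q1=F, q3=T, q4=F, q5=F}.
              branch 1.2.2.2 (add q3):
                !(q1 == q3): β-rule — branch into q1, !q3  //  !q1, q3.
                  branch 1.2.2.2.1 (add q1, !q3):
                    × closes — contains both q3 and !q3.
                  branch 1.2.2.2.2 (add !q1, q3):
                    (!q3 || !q5): β-rule — branch into !q3  //  !q5.
                      branch 1.2.2.2.2.1 (add !q3):
                        × closes — contains both q3 and !q3.
                      branch 1.2.2.2.2.2 (add !q5):
                        ○ open, literals {q1=F, q3=T, q4=F, q5=F}.
  branch 2 (add (q2 == (q1 || q3))):
    (q2 == (q1 || q3)): β-rule — branch into q2, (q1 || q3)  //  !q2, !(q1 || q3).
      branch 2.1 (add q2, (q1 || q3)):
        (q1 || q3): β-rule — branch into q1  //  q3.
          branch 2.1.1 (add q1):
            ○ open, literals {q1=T, q2=T}.
          branch 2.1.2 (add q3):
            ○ open, literals {q2=T, q3=T}.
      branch 2.2 (add !q2, !(q1 || q3)):
        !(q1 || q3): α-rule — add !q1, !q3.
        ○ open, literals {q1=F, q2=F, q3=F}.
11 branches closed, 13 open.
Each open branch fixes some atoms; the unmentioned ones are free. Counting distinct full assignments: branch {q1=F, q3=F} (q2, q4, q5) contributes 8 new; branch {q1=F, q3=F, q5=F} (q2, q4) contributes 0 new; branch {q1=T, q3=T, q4=T, q5=F} (q2) contributes 2 new; branch {q1=F, q3=F, q5=T} (q2, q4) contributes 0 new; branch {q1=F, q3=F, q4=T} (q2, q5) contributes 0 new; branch {q1=F, q3=F, q4=T, q5=F} (q2) contributes 0 new; branch {q1=F, q3=T, q5=T} (q2, q4) contributes 4 new; branch {q1=F, q3=T, q4=T, q5=T} (q2) contributes 0 new; branch {q1=F, q3=T, q4=F, q5=F} (q2) contributes 2 new; branch {q1=F, q3=T, q4=F, q5=F} (q2) contributes 0 new; branch {q1=T, q2=T} (q3, q4, q5) contributes 7 new; branch {q2=T, q3=T} (q1, q4, q5) contributes 1 new; branch {q1=F, q2=F, q3=F} (q4, q5) contributes 0 new. Total: 24.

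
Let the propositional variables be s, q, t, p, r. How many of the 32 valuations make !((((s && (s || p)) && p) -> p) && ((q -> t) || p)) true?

4

Initial set: {!((((s && (s || p)) && p) -> p) && ((q -> t) || p))}.
!((((s && (s || p)) && p) -> p) && ((q -> t) || p)): β-rule — branch into !(((s && (s || p)) && p) -> p)  //  !((q -> t) || p).
  branch 1 (add !(((s && (s || p)) && p) -> p)):
    !(((s && (s || p)) && p) -> p): α-rule — add ((s && (s || p)) && p), !p.
    ((s && (s || p)) && p): α-rule — add (s && (s || p)), p.
    × closes — contains both p and !p.
  branch 2 (add !((q -> t) || p)):
    !((q -> t) || p): α-rule — add !(q -> t), !p.
    !(q -> t): α-rule — add q, !t.
    ○ open, literals {p=0, q=1, t=0}.
1 branch closed, 1 open.
Each open branch fixes some atoms; the unmentioned ones are free. Counting distinct full assignments: branch {p=0, q=1, t=0} (s, r) contributes 4 new. Total: 4.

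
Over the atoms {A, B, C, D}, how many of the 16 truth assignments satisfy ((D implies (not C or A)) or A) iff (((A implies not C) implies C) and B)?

4

Initial set: {(((D implies (not C or A)) or A) iff (((A implies not C) implies C) and B))}.
(((D implies (not C or A)) or A) iff (((A implies not C) implies C) and B)): β-rule — branch into ((D implies (not C or A)) or A), (((A implies not C) implies C) and B)  //  not ((D implies (not C or A)) or A), not (((A implies not C) implies C) and B).
  branch 1 (add ((D implies (not C or A)) or A), (((A implies not C) implies C) and B)):
    (((A implies not C) implies C) and B): α-rule — add ((A implies not C) implies C), B.
    ((D implies (not C or A)) or A): β-rule — branch into (D implies (not C or A))  //  A.
      branch 1.1 (add (D implies (not C or A))):
        ((A implies not C) implies C): β-rule — branch into not (A implies not C)  //  C.
          branch 1.1.1 (add not (A implies not C)):
            not (A implies not C): α-rule — add A, not not C.
            (D implies (not C or A)): β-rule — branch into not D  //  (not C or A).
              branch 1.1.1.1 (add not D):
                ○ open, literals {A=T, B=T, C=T, D=F}.
              branch 1.1.1.2 (add (not C or A)):
                (not C or A): β-rule — branch into not C  //  A.
                  branch 1.1.1.2.1 (add not C):
                    × closes — contains both C and not C.
                  branch 1.1.1.2.2 (add A):
                    ○ open, literals {A=T, B=T, C=T}.
          branch 1.1.2 (add C):
            (D implies (not C or A)): β-rule — branch into not D  //  (not C or A).
              branch 1.1.2.1 (add not D):
                ○ open, literals {B=T, C=T, D=F}.
              branch 1.1.2.2 (add (not C or A)):
                (not C or A): β-rule — branch into not C  //  A.
                  branch 1.1.2.2.1 (add not C):
                    × closes — contains both C and not C.
                  branch 1.1.2.2.2 (add A):
                    ○ open, literals {A=T, B=T, C=T}.
      branch 1.2 (add A):
        ((A implies not C) implies C): β-rule — branch into not (A implies not C)  //  C.
          branch 1.2.1 (add not (A implies not C)):
            not (A implies not C): α-rule — add A, not not C.
            ○ open, literals {A=T, B=T, C=T}.
          branch 1.2.2 (add C):
            ○ open, literals {A=T, B=T, C=T}.
  branch 2 (add not ((D implies (not C or A)) or A), not (((A implies not C) implies C) and B)):
    not ((D implies (not C or A)) or A): α-rule — add not (D implies (not C or A)), not A.
    not (D implies (not C or A)): α-rule — add D, not (not C or A).
    not (not C or A): α-rule — add not not C, not A.
    not (((A implies not C) implies C) and B): β-rule — branch into not ((A implies not C) implies C)  //  not B.
      branch 2.1 (add not ((A implies not C) implies C)):
        not ((A implies not C) implies C): α-rule — add (A implies not C), not C.
        × closes — contains both C and not C.
      branch 2.2 (add not B):
        ○ open, literals {A=F, B=F, C=T, D=T}.
3 branches closed, 7 open.
Each open branch fixes some atoms; the unmentioned ones are free. Counting distinct full assignments: branch {A=T, B=T, C=T, D=F} (none free) contributes 1 new; branch {A=T, B=T, C=T} (D) contributes 1 new; branch {B=T, C=T, D=F} (A) contributes 1 new; branch {A=T, B=T, C=T} (D) contributes 0 new; branch {A=T, B=T, C=T} (D) contributes 0 new; branch {A=T, B=T, C=T} (D) contributes 0 new; branch {A=F, B=F, C=T, D=T} (none free) contributes 1 new. Total: 4.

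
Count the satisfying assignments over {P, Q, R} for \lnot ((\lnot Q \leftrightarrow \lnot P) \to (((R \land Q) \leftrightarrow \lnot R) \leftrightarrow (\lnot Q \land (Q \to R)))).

Initial set: {\lnot ((\lnot Q \leftrightarrow \lnot P) \to (((R \land Q) \leftrightarrow \lnot R) \leftrightarrow (\lnot Q \land (Q \to R))))}.
\lnot ((\lnot Q \leftrightarrow \lnot P) \to (((R \land Q) \leftrightarrow \lnot R) \leftrightarrow (\lnot Q \land (Q \to R)))): α-rule — add (\lnot Q \leftrightarrow \lnot P), \lnot (((R \land Q) \leftrightarrow \lnot R) \leftrightarrow (\lnot Q \land (Q \to R))).
(\lnot Q \leftrightarrow \lnot P): β-rule — branch into \lnot Q, \lnot P  //  \lnot \lnot Q, \lnot \lnot P.
  branch 1 (add \lnot Q, \lnot P):
    \lnot (((R \land Q) \leftrightarrow \lnot R) \leftrightarrow (\lnot Q \land (Q \to R))): β-rule — branch into ((R \land Q) \leftrightarrow \lnot R), \lnot (\lnot Q \land (Q \to R))  //  \lnot ((R \land Q) \leftrightarrow \lnot R), (\lnot Q \land (Q \to R)).
      branch 1.1 (add ((R \land Q) \leftrightarrow \lnot R), \lnot (\lnot Q \land (Q \to R))):
        ((R \land Q) \leftrightarrow \lnot R): β-rule — branch into (R \land Q), \lnot R  //  \lnot (R \land Q), \lnot \lnot R.
          branch 1.1.1 (add (R \land Q), \lnot R):
            (R \land Q): α-rule — add R, Q.
            × closes — contains both R and \lnot R.
          branch 1.1.2 (add \lnot (R \land Q), \lnot \lnot R):
            \lnot (\lnot Q \land (Q \to R)): β-rule — branch into \lnot \lnot Q  //  \lnot (Q \to R).
              branch 1.1.2.1 (add \lnot \lnot Q):
                × closes — contains both Q and \lnot Q.
              branch 1.1.2.2 (add \lnot (Q \to R)):
                \lnot (Q \to R): α-rule — add Q, \lnot R.
                × closes — contains both Q and \lnot Q.
      branch 1.2 (add \lnot ((R \land Q) \leftrightarrow \lnot R), (\lnot Q \land (Q \to R))):
        (\lnot Q \land (Q \to R)): α-rule — add \lnot Q, (Q \to R).
        \lnot ((R \land Q) \leftrightarrow \lnot R): β-rule — branch into (R \land Q), \lnot \lnot R  //  \lnot (R \land Q), \lnot R.
          branch 1.2.1 (add (R \land Q), \lnot \lnot R):
            (R \land Q): α-rule — add R, Q.
            × closes — contains both Q and \lnot Q.
          branch 1.2.2 (add \lnot (R \land Q), \lnot R):
            (Q \to R): β-rule — branch into \lnot Q  //  R.
              branch 1.2.2.1 (add \lnot Q):
                \lnot (R \land Q): β-rule — branch into \lnot R  //  \lnot Q.
                  branch 1.2.2.1.1 (add \lnot R):
                    ○ open, literals {P=F, Q=F, R=F}.
                  branch 1.2.2.1.2 (add \lnot Q):
                    ○ open, literals {P=F, Q=F, R=F}.
              branch 1.2.2.2 (add R):
                × closes — contains both R and \lnot R.
  branch 2 (add \lnot \lnot Q, \lnot \lnot P):
    \lnot (((R \land Q) \leftrightarrow \lnot R) \leftrightarrow (\lnot Q \land (Q \to R))): β-rule — branch into ((R \land Q) \leftrightarrow \lnot R), \lnot (\lnot Q \land (Q \to R))  //  \lnot ((R \land Q) \leftrightarrow \lnot R), (\lnot Q \land (Q \to R)).
      branch 2.1 (add ((R \land Q) \leftrightarrow \lnot R), \lnot (\lnot Q \land (Q \to R))):
        ((R \land Q) \leftrightarrow \lnot R): β-rule — branch into (R \land Q), \lnot R  //  \lnot (R \land Q), \lnot \lnot R.
          branch 2.1.1 (add (R \land Q), \lnot R):
            (R \land Q): α-rule — add R, Q.
            × closes — contains both R and \lnot R.
          branch 2.1.2 (add \lnot (R \land Q), \lnot \lnot R):
            \lnot (\lnot Q \land (Q \to R)): β-rule — branch into \lnot \lnot Q  //  \lnot (Q \to R).
              branch 2.1.2.1 (add \lnot \lnot Q):
                \lnot (R \land Q): β-rule — branch into \lnot R  //  \lnot Q.
                  branch 2.1.2.1.1 (add \lnot R):
                    × closes — contains both R and \lnot R.
                  branch 2.1.2.1.2 (add \lnot Q):
                    × closes — contains both Q and \lnot Q.
              branch 2.1.2.2 (add \lnot (Q \to R)):
                \lnot (Q \to R): α-rule — add Q, \lnot R.
                × closes — contains both R and \lnot R.
      branch 2.2 (add \lnot ((R \land Q) \leftrightarrow \lnot R), (\lnot Q \land (Q \to R))):
        (\lnot Q \land (Q \to R)): α-rule — add \lnot Q, (Q \to R).
        × closes — contains both Q and \lnot Q.
10 branches closed, 2 open.
Each open branch fixes some atoms; the unmentioned ones are free. Counting distinct full assignments: branch {P=F, Q=F, R=F} (none free) contributes 1 new; branch {P=F, Q=F, R=F} (none free) contributes 0 new. Total: 1.

1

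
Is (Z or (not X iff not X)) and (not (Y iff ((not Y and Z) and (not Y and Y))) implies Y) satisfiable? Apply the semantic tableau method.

Satisfiable

Initial set: {T ((Z or (not X iff not X)) and (not (Y iff ((not Y and Z) and (not Y and Y))) implies Y))}.
T ((Z or (not X iff not X)) and (not (Y iff ((not Y and Z) and (not Y and Y))) implies Y)): α-rule — add T (Z or (not X iff not X)), T (not (Y iff ((not Y and Z) and (not Y and Y))) implies Y).
T (Z or (not X iff not X)): β-rule — branch into T Z  //  T (not X iff not X).
  branch 1 (add T Z):
    T (not (Y iff ((not Y and Z) and (not Y and Y))) implies Y): β-rule — branch into F not (Y iff ((not Y and Z) and (not Y and Y)))  //  T Y.
      branch 1.1 (add F not (Y iff ((not Y and Z) and (not Y and Y)))):
        F not (Y iff ((not Y and Z) and (not Y and Y))): β-rule — branch into T Y, T ((not Y and Z) and (not Y and Y))  //  F Y, F ((not Y and Z) and (not Y and Y)).
          branch 1.1.1 (add T Y, T ((not Y and Z) and (not Y and Y))):
            T ((not Y and Z) and (not Y and Y)): α-rule — add T (not Y and Z), T (not Y and Y).
            T (not Y and Z): α-rule — add T not Y, T Z.
            × closes — contains both Y and not Y.
          branch 1.1.2 (add F Y, F ((not Y and Z) and (not Y and Y))):
            F ((not Y and Z) and (not Y and Y)): β-rule — branch into F (not Y and Z)  //  F (not Y and Y).
              branch 1.1.2.1 (add F (not Y and Z)):
                F (not Y and Z): β-rule — branch into F not Y  //  F Z.
                  branch 1.1.2.1.1 (add F not Y):
                    × closes — contains both Y and not Y.
                  branch 1.1.2.1.2 (add F Z):
                    × closes — contains both Z and not Z.
              branch 1.1.2.2 (add F (not Y and Y)):
                F (not Y and Y): β-rule — branch into F not Y  //  F Y.
                  branch 1.1.2.2.1 (add F not Y):
                    × closes — contains both Y and not Y.
                  branch 1.1.2.2.2 (add F Y):
                    ○ open, literals {Y=0, Z=1}.
      branch 1.2 (add T Y):
        ○ open, literals {Y=1, Z=1}.
  branch 2 (add T (not X iff not X)):
    T (not (Y iff ((not Y and Z) and (not Y and Y))) implies Y): β-rule — branch into F not (Y iff ((not Y and Z) and (not Y and Y)))  //  T Y.
      branch 2.1 (add F not (Y iff ((not Y and Z) and (not Y and Y)))):
        T (not X iff not X): β-rule — branch into T not X, T not X  //  F not X, F not X.
          branch 2.1.1 (add T not X, T not X):
            F not (Y iff ((not Y and Z) and (not Y and Y))): β-rule — branch into T Y, T ((not Y and Z) and (not Y and Y))  //  F Y, F ((not Y and Z) and (not Y and Y)).
              branch 2.1.1.1 (add T Y, T ((not Y and Z) and (not Y and Y))):
                T ((not Y and Z) and (not Y and Y)): α-rule — add T (not Y and Z), T (not Y and Y).
                T (not Y and Z): α-rule — add T not Y, T Z.
                × closes — contains both Y and not Y.
              branch 2.1.1.2 (add F Y, F ((not Y and Z) and (not Y and Y))):
                F ((not Y and Z) and (not Y and Y)): β-rule — branch into F (not Y and Z)  //  F (not Y and Y).
                  branch 2.1.1.2.1 (add F (not Y and Z)):
                    F (not Y and Z): β-rule — branch into F not Y  //  F Z.
                      branch 2.1.1.2.1.1 (add F not Y):
                        × closes — contains both Y and not Y.
                      branch 2.1.1.2.1.2 (add F Z):
                        ○ open, literals {X=0, Y=0, Z=0}.
                  branch 2.1.1.2.2 (add F (not Y and Y)):
                    F (not Y and Y): β-rule — branch into F not Y  //  F Y.
                      branch 2.1.1.2.2.1 (add F not Y):
                        × closes — contains both Y and not Y.
                      branch 2.1.1.2.2.2 (add F Y):
                        ○ open, literals {X=0, Y=0}.
          branch 2.1.2 (add F not X, F not X):
            F not (Y iff ((not Y and Z) and (not Y and Y))): β-rule — branch into T Y, T ((not Y and Z) and (not Y and Y))  //  F Y, F ((not Y and Z) and (not Y and Y)).
              branch 2.1.2.1 (add T Y, T ((not Y and Z) and (not Y and Y))):
                T ((not Y and Z) and (not Y and Y)): α-rule — add T (not Y and Z), T (not Y and Y).
                T (not Y and Z): α-rule — add T not Y, T Z.
                × closes — contains both Y and not Y.
              branch 2.1.2.2 (add F Y, F ((not Y and Z) and (not Y and Y))):
                F ((not Y and Z) and (not Y and Y)): β-rule — branch into F (not Y and Z)  //  F (not Y and Y).
                  branch 2.1.2.2.1 (add F (not Y and Z)):
                    F (not Y and Z): β-rule — branch into F not Y  //  F Z.
                      branch 2.1.2.2.1.1 (add F not Y):
                        × closes — contains both Y and not Y.
                      branch 2.1.2.2.1.2 (add F Z):
                        ○ open, literals {X=1, Y=0, Z=0}.
                  branch 2.1.2.2.2 (add F (not Y and Y)):
                    F (not Y and Y): β-rule — branch into F not Y  //  F Y.
                      branch 2.1.2.2.2.1 (add F not Y):
                        × closes — contains both Y and not Y.
                      branch 2.1.2.2.2.2 (add F Y):
                        ○ open, literals {X=1, Y=0}.
      branch 2.2 (add T Y):
        T (not X iff not X): β-rule — branch into T not X, T not X  //  F not X, F not X.
          branch 2.2.1 (add T not X, T not X):
            ○ open, literals {X=0, Y=1}.
          branch 2.2.2 (add F not X, F not X):
            ○ open, literals {X=1, Y=1}.
10 branches closed, 8 open.
An open branch gives a satisfying assignment: Y=0, Z=1.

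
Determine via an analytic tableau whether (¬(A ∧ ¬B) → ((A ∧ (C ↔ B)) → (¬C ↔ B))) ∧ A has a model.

Initial set: {((¬(A ∧ ¬B) → ((A ∧ (C ↔ B)) → (¬C ↔ B))) ∧ A)}.
((¬(A ∧ ¬B) → ((A ∧ (C ↔ B)) → (¬C ↔ B))) ∧ A): α-rule — add (¬(A ∧ ¬B) → ((A ∧ (C ↔ B)) → (¬C ↔ B))), A.
(¬(A ∧ ¬B) → ((A ∧ (C ↔ B)) → (¬C ↔ B))): β-rule — branch into ¬¬(A ∧ ¬B)  //  ((A ∧ (C ↔ B)) → (¬C ↔ B)).
  branch 1 (add ¬¬(A ∧ ¬B)):
    ¬¬(A ∧ ¬B): α-rule — add A, ¬B.
    ○ open, literals {A=T, B=F}.
  branch 2 (add ((A ∧ (C ↔ B)) → (¬C ↔ B))):
    ((A ∧ (C ↔ B)) → (¬C ↔ B)): β-rule — branch into ¬(A ∧ (C ↔ B))  //  (¬C ↔ B).
      branch 2.1 (add ¬(A ∧ (C ↔ B))):
        ¬(A ∧ (C ↔ B)): β-rule — branch into ¬A  //  ¬(C ↔ B).
          branch 2.1.1 (add ¬A):
            × closes — contains both A and ¬A.
          branch 2.1.2 (add ¬(C ↔ B)):
            ¬(C ↔ B): β-rule — branch into C, ¬B  //  ¬C, B.
              branch 2.1.2.1 (add C, ¬B):
                ○ open, literals {A=T, B=F, C=T}.
              branch 2.1.2.2 (add ¬C, B):
                ○ open, literals {A=T, B=T, C=F}.
      branch 2.2 (add (¬C ↔ B)):
        (¬C ↔ B): β-rule — branch into ¬C, B  //  ¬¬C, ¬B.
          branch 2.2.1 (add ¬C, B):
            ○ open, literals {A=T, B=T, C=F}.
          branch 2.2.2 (add ¬¬C, ¬B):
            ○ open, literals {A=T, B=F, C=T}.
1 branch closed, 5 open.
An open branch gives a satisfying assignment: A=T, B=F.

Satisfiable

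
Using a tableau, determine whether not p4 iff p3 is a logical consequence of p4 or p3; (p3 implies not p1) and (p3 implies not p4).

Initial set: {(p4 or p3); ((p3 implies not p1) and (p3 implies not p4)); not (not p4 iff p3)}.
((p3 implies not p1) and (p3 implies not p4)): α-rule — add (p3 implies not p1), (p3 implies not p4).
(p4 or p3): β-rule — branch into p4  //  p3.
  branch 1 (add p4):
    not (not p4 iff p3): β-rule — branch into not p4, not p3  //  not not p4, p3.
      branch 1.1 (add not p4, not p3):
        × closes — contains both p4 and not p4.
      branch 1.2 (add not not p4, p3):
        (p3 implies not p1): β-rule — branch into not p3  //  not p1.
          branch 1.2.1 (add not p3):
            × closes — contains both p3 and not p3.
          branch 1.2.2 (add not p1):
            (p3 implies not p4): β-rule — branch into not p3  //  not p4.
              branch 1.2.2.1 (add not p3):
                × closes — contains both p3 and not p3.
              branch 1.2.2.2 (add not p4):
                × closes — contains both p4 and not p4.
  branch 2 (add p3):
    not (not p4 iff p3): β-rule — branch into not p4, not p3  //  not not p4, p3.
      branch 2.1 (add not p4, not p3):
        × closes — contains both p3 and not p3.
      branch 2.2 (add not not p4, p3):
        (p3 implies not p1): β-rule — branch into not p3  //  not p1.
          branch 2.2.1 (add not p3):
            × closes — contains both p3 and not p3.
          branch 2.2.2 (add not p1):
            (p3 implies not p4): β-rule — branch into not p3  //  not p4.
              branch 2.2.2.1 (add not p3):
                × closes — contains both p3 and not p3.
              branch 2.2.2.2 (add not p4):
                × closes — contains both p4 and not p4.
All 8 branches close.
Every branch closed, so the premises entail the conclusion.

Yes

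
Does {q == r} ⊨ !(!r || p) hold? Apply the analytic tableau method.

No

Initial set: {(q == r); !!(!r || p)}.
(q == r): β-rule — branch into q, r  //  !q, !r.
  branch 1 (add q, r):
    !!(!r || p): β-rule — branch into !r  //  p.
      branch 1.1 (add !r):
        × closes — contains both r and !r.
      branch 1.2 (add p):
        ○ open, literals {p=true, q=true, r=true}.
  branch 2 (add !q, !r):
    !!(!r || p): β-rule — branch into !r  //  p.
      branch 2.1 (add !r):
        ○ open, literals {q=false, r=false}.
      branch 2.2 (add p):
        ○ open, literals {p=true, q=false, r=false}.
1 branch closed, 3 open.
An open branch gives a countermodel: p=true, q=true, r=true (unmentioned atoms arbitrary); the premises hold there but the conclusion fails.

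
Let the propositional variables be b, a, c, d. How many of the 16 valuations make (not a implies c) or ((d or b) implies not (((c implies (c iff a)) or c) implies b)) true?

Initial set: {T ((not a implies c) or ((d or b) implies not (((c implies (c iff a)) or c) implies b)))}.
T ((not a implies c) or ((d or b) implies not (((c implies (c iff a)) or c) implies b))): β-rule — branch into T (not a implies c)  //  T ((d or b) implies not (((c implies (c iff a)) or c) implies b)).
  branch 1 (add T (not a implies c)):
    T (not a implies c): β-rule — branch into F not a  //  T c.
      branch 1.1 (add F not a):
        ○ open, literals {a=1}.
      branch 1.2 (add T c):
        ○ open, literals {c=1}.
  branch 2 (add T ((d or b) implies not (((c implies (c iff a)) or c) implies b))):
    T ((d or b) implies not (((c implies (c iff a)) or c) implies b)): β-rule — branch into F (d or b)  //  T not (((c implies (c iff a)) or c) implies b).
      branch 2.1 (add F (d or b)):
        F (d or b): α-rule — add F d, F b.
        ○ open, literals {b=0, d=0}.
      branch 2.2 (add T not (((c implies (c iff a)) or c) implies b)):
        T not (((c implies (c iff a)) or c) implies b): α-rule — add T ((c implies (c iff a)) or c), F b.
        T ((c implies (c iff a)) or c): β-rule — branch into T (c implies (c iff a))  //  T c.
          branch 2.2.1 (add T (c implies (c iff a))):
            T (c implies (c iff a)): β-rule — branch into F c  //  T (c iff a).
              branch 2.2.1.1 (add F c):
                ○ open, literals {b=0, c=0}.
              branch 2.2.1.2 (add T (c iff a)):
                T (c iff a): β-rule — branch into T c, T a  //  F c, F a.
                  branch 2.2.1.2.1 (add T c, T a):
                    ○ open, literals {a=1, b=0, c=1}.
                  branch 2.2.1.2.2 (add F c, F a):
                    ○ open, literals {a=0, b=0, c=0}.
          branch 2.2.2 (add T c):
            ○ open, literals {b=0, c=1}.
0 branches closed, 7 open.
Each open branch fixes some atoms; the unmentioned ones are free. Counting distinct full assignments: branch {a=1} (b, c, d) contributes 8 new; branch {c=1} (b, a, d) contributes 4 new; branch {b=0, d=0} (a, c) contributes 1 new; branch {b=0, c=0} (a, d) contributes 1 new; branch {a=1, b=0, c=1} (d) contributes 0 new; branch {a=0, b=0, c=0} (d) contributes 0 new; branch {b=0, c=1} (a, d) contributes 0 new. Total: 14.

14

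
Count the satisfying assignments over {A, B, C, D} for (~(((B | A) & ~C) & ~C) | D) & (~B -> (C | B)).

Initial set: {T ((~(((B | A) & ~C) & ~C) | D) & (~B -> (C | B)))}.
T ((~(((B | A) & ~C) & ~C) | D) & (~B -> (C | B))): α-rule — add T (~(((B | A) & ~C) & ~C) | D), T (~B -> (C | B)).
T (~(((B | A) & ~C) & ~C) | D): β-rule — branch into T ~(((B | A) & ~C) & ~C)  //  T D.
  branch 1 (add T ~(((B | A) & ~C) & ~C)):
    T (~B -> (C | B)): β-rule — branch into F ~B  //  T (C | B).
      branch 1.1 (add F ~B):
        T ~(((B | A) & ~C) & ~C): β-rule — branch into F ((B | A) & ~C)  //  F ~C.
          branch 1.1.1 (add F ((B | A) & ~C)):
            F ((B | A) & ~C): β-rule — branch into F (B | A)  //  F ~C.
              branch 1.1.1.1 (add F (B | A)):
                F (B | A): α-rule — add F B, F A.
                × closes — contains both B and ~B.
              branch 1.1.1.2 (add F ~C):
                ○ open, literals {B=1, C=1}.
          branch 1.1.2 (add F ~C):
            ○ open, literals {B=1, C=1}.
      branch 1.2 (add T (C | B)):
        T ~(((B | A) & ~C) & ~C): β-rule — branch into F ((B | A) & ~C)  //  F ~C.
          branch 1.2.1 (add F ((B | A) & ~C)):
            T (C | B): β-rule — branch into T C  //  T B.
              branch 1.2.1.1 (add T C):
                F ((B | A) & ~C): β-rule — branch into F (B | A)  //  F ~C.
                  branch 1.2.1.1.1 (add F (B | A)):
                    F (B | A): α-rule — add F B, F A.
                    ○ open, literals {A=0, B=0, C=1}.
                  branch 1.2.1.1.2 (add F ~C):
                    ○ open, literals {C=1}.
              branch 1.2.1.2 (add T B):
                F ((B | A) & ~C): β-rule — branch into F (B | A)  //  F ~C.
                  branch 1.2.1.2.1 (add F (B | A)):
                    F (B | A): α-rule — add F B, F A.
                    × closes — contains both B and ~B.
                  branch 1.2.1.2.2 (add F ~C):
                    ○ open, literals {B=1, C=1}.
          branch 1.2.2 (add F ~C):
            T (C | B): β-rule — branch into T C  //  T B.
              branch 1.2.2.1 (add T C):
                ○ open, literals {C=1}.
              branch 1.2.2.2 (add T B):
                ○ open, literals {B=1, C=1}.
  branch 2 (add T D):
    T (~B -> (C | B)): β-rule — branch into F ~B  //  T (C | B).
      branch 2.1 (add F ~B):
        ○ open, literals {B=1, D=1}.
      branch 2.2 (add T (C | B)):
        T (C | B): β-rule — branch into T C  //  T B.
          branch 2.2.1 (add T C):
            ○ open, literals {C=1, D=1}.
          branch 2.2.2 (add T B):
            ○ open, literals {B=1, D=1}.
2 branches closed, 10 open.
Each open branch fixes some atoms; the unmentioned ones are free. Counting distinct full assignments: branch {B=1, C=1} (A, D) contributes 4 new; branch {B=1, C=1} (A, D) contributes 0 new; branch {A=0, B=0, C=1} (D) contributes 2 new; branch {C=1} (A, B, D) contributes 2 new; branch {B=1, C=1} (A, D) contributes 0 new; branch {C=1} (A, B, D) contributes 0 new; branch {B=1, C=1} (A, D) contributes 0 new; branch {B=1, D=1} (A, C) contributes 2 new; branch {C=1, D=1} (A, B) contributes 0 new; branch {B=1, D=1} (A, C) contributes 0 new. Total: 10.

10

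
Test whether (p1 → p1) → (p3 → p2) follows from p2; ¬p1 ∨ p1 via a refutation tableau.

Yes

Initial set: {p2; (¬p1 ∨ p1); ¬((p1 → p1) → (p3 → p2))}.
¬((p1 → p1) → (p3 → p2)): α-rule — add (p1 → p1), ¬(p3 → p2).
¬(p3 → p2): α-rule — add p3, ¬p2.
× closes — contains both p2 and ¬p2.
All 1 branch closes.
Every branch closed, so the premises entail the conclusion.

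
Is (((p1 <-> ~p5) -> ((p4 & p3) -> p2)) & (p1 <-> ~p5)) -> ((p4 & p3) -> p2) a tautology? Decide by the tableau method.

Assume the negation and expand:
Initial set: {~((((p1 <-> ~p5) -> ((p4 & p3) -> p2)) & (p1 <-> ~p5)) -> ((p4 & p3) -> p2))}.
~((((p1 <-> ~p5) -> ((p4 & p3) -> p2)) & (p1 <-> ~p5)) -> ((p4 & p3) -> p2)): α-rule — add (((p1 <-> ~p5) -> ((p4 & p3) -> p2)) & (p1 <-> ~p5)), ~((p4 & p3) -> p2).
(((p1 <-> ~p5) -> ((p4 & p3) -> p2)) & (p1 <-> ~p5)): α-rule — add ((p1 <-> ~p5) -> ((p4 & p3) -> p2)), (p1 <-> ~p5).
~((p4 & p3) -> p2): α-rule — add (p4 & p3), ~p2.
(p4 & p3): α-rule — add p4, p3.
((p1 <-> ~p5) -> ((p4 & p3) -> p2)): β-rule — branch into ~(p1 <-> ~p5)  //  ((p4 & p3) -> p2).
  branch 1 (add ~(p1 <-> ~p5)):
    (p1 <-> ~p5): β-rule — branch into p1, ~p5  //  ~p1, ~~p5.
      branch 1.1 (add p1, ~p5):
        ~(p1 <-> ~p5): β-rule — branch into p1, ~~p5  //  ~p1, ~p5.
          branch 1.1.1 (add p1, ~~p5):
            × closes — contains both p5 and ~p5.
          branch 1.1.2 (add ~p1, ~p5):
            × closes — contains both p1 and ~p1.
      branch 1.2 (add ~p1, ~~p5):
        ~(p1 <-> ~p5): β-rule — branch into p1, ~~p5  //  ~p1, ~p5.
          branch 1.2.1 (add p1, ~~p5):
            × closes — contains both p1 and ~p1.
          branch 1.2.2 (add ~p1, ~p5):
            × closes — contains both p5 and ~p5.
  branch 2 (add ((p4 & p3) -> p2)):
    (p1 <-> ~p5): β-rule — branch into p1, ~p5  //  ~p1, ~~p5.
      branch 2.1 (add p1, ~p5):
        ((p4 & p3) -> p2): β-rule — branch into ~(p4 & p3)  //  p2.
          branch 2.1.1 (add ~(p4 & p3)):
            ~(p4 & p3): β-rule — branch into ~p4  //  ~p3.
              branch 2.1.1.1 (add ~p4):
                × closes — contains both p4 and ~p4.
              branch 2.1.1.2 (add ~p3):
                × closes — contains both p3 and ~p3.
          branch 2.1.2 (add p2):
            × closes — contains both p2 and ~p2.
      branch 2.2 (add ~p1, ~~p5):
        ((p4 & p3) -> p2): β-rule — branch into ~(p4 & p3)  //  p2.
          branch 2.2.1 (add ~(p4 & p3)):
            ~(p4 & p3): β-rule — branch into ~p4  //  ~p3.
              branch 2.2.1.1 (add ~p4):
                × closes — contains both p4 and ~p4.
              branch 2.2.1.2 (add ~p3):
                × closes — contains both p3 and ~p3.
          branch 2.2.2 (add p2):
            × closes — contains both p2 and ~p2.
All 10 branches close.
Every branch closed, so the negation is unsatisfiable and the formula is valid.

Valid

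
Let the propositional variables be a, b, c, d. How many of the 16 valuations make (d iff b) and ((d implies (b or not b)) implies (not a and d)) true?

Initial set: {((d iff b) and ((d implies (b or not b)) implies (not a and d)))}.
((d iff b) and ((d implies (b or not b)) implies (not a and d))): α-rule — add (d iff b), ((d implies (b or not b)) implies (not a and d)).
(d iff b): β-rule — branch into d, b  //  not d, not b.
  branch 1 (add d, b):
    ((d implies (b or not b)) implies (not a and d)): β-rule — branch into not (d implies (b or not b))  //  (not a and d).
      branch 1.1 (add not (d implies (b or not b))):
        not (d implies (b or not b)): α-rule — add d, not (b or not b).
        not (b or not b): α-rule — add not b, not not b.
        × closes — contains both b and not b.
      branch 1.2 (add (not a and d)):
        (not a and d): α-rule — add not a, d.
        ○ open, literals {a=false, b=true, d=true}.
  branch 2 (add not d, not b):
    ((d implies (b or not b)) implies (not a and d)): β-rule — branch into not (d implies (b or not b))  //  (not a and d).
      branch 2.1 (add not (d implies (b or not b))):
        not (d implies (b or not b)): α-rule — add d, not (b or not b).
        × closes — contains both d and not d.
      branch 2.2 (add (not a and d)):
        (not a and d): α-rule — add not a, d.
        × closes — contains both d and not d.
3 branches closed, 1 open.
Each open branch fixes some atoms; the unmentioned ones are free. Counting distinct full assignments: branch {a=false, b=true, d=true} (c) contributes 2 new. Total: 2.

2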